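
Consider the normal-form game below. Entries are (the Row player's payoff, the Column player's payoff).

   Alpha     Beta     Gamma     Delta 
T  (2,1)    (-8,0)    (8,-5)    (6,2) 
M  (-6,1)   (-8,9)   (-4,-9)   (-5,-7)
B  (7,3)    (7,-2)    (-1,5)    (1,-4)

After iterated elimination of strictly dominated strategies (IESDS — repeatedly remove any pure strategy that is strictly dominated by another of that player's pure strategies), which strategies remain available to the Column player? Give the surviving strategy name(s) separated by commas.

Row M is eliminated: B beats it against every remaining column (Alpha: 7>-6, Beta: 7>-8, Gamma: -1>-4, Delta: 1>-5).
For the Column player, Alpha strictly dominates Beta on the remaining rows (T: 1>0, B: 3>-2); eliminate Beta.
Among the remaining strategies, none is strictly dominated by another pure strategy of the same player, so the elimination stops.
Surviving strategies — the Row player: {T, B}; the Column player: {Alpha, Gamma, Delta}.

Alpha, Gamma, Delta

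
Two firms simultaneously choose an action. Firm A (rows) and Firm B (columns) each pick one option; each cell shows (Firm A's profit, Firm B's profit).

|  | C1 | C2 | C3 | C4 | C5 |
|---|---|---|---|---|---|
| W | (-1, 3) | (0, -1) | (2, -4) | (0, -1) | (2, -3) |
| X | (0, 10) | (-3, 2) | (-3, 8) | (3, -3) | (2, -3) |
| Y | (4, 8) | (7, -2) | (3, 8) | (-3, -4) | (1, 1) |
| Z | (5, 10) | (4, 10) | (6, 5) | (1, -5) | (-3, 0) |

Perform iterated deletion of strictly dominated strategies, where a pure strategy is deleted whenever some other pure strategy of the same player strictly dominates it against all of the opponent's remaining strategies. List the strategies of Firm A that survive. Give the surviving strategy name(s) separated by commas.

Y, Z

Column C4 is eliminated: C1 beats it against every remaining row (W: 3>-1, X: 10>-3, Y: 8>-4, Z: 10>-5).
Column C5 is eliminated: C1 beats it against every remaining row (W: 3>-3, X: 10>-3, Y: 8>1, Z: 10>0).
Firm A's strategy W is strictly dominated by Y (C1: 4>-1, C2: 7>0, C3: 3>2) and is removed.
Firm A's strategy X is strictly dominated by Y (C1: 4>0, C2: 7>-3, C3: 3>-3) and is removed.
Among the remaining strategies, none is strictly dominated by another pure strategy of the same player, so the elimination stops.
Surviving strategies — Firm A: {Y, Z}; Firm B: {C1, C2, C3}.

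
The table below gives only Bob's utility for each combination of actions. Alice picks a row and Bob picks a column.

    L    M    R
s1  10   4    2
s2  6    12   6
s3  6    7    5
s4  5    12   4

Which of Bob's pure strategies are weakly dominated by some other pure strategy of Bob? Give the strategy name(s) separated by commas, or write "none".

R

L is not dominated — it holds its own against M at s1 (10>4); R at s1 (10>2).
M is not dominated — it holds its own against L at s2 (12>6); R at s1 (4>2).
R: dominated, since L does at least as well everywhere (s1: 10>2, s2: 6=6, s3: 6>5, s4: 5>4).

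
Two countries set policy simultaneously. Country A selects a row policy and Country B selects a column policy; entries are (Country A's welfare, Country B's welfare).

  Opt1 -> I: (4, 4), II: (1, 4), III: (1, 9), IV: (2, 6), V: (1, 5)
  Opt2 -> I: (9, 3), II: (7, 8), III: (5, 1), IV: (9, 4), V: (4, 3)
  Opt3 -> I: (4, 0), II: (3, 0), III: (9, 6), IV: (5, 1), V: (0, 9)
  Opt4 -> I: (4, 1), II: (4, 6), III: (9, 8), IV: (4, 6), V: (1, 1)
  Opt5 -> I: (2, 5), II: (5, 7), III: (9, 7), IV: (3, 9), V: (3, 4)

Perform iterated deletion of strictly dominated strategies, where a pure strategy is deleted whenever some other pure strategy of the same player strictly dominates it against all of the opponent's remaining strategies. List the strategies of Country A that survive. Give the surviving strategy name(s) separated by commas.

Opt2, Opt3, Opt4, Opt5

Country A's strategy Opt1 is strictly dominated by Opt2 (I: 9>4, II: 7>1, III: 5>1, IV: 9>2, V: 4>1) and is removed.
Column I is eliminated: IV beats it against every remaining row (Opt2: 4>3, Opt3: 1>0, Opt4: 6>1, Opt5: 9>5).
Among the remaining strategies, none is strictly dominated by another pure strategy of the same player, so the elimination stops.
Surviving strategies — Country A: {Opt2, Opt3, Opt4, Opt5}; Country B: {II, III, IV, V}.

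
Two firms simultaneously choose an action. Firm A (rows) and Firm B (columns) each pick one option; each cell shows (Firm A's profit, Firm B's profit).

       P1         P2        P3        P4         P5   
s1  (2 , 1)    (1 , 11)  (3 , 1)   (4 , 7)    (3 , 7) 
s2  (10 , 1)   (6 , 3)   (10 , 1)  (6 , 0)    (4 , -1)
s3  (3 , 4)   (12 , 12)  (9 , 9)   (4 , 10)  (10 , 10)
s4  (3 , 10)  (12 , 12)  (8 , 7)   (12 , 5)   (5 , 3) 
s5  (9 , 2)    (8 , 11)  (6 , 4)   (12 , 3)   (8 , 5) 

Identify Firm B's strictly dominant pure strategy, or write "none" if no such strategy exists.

P2 vs P1: s1: 11>1, s2: 3>1, s3: 12>4, s4: 12>10, s5: 11>2.
P2 vs P3: s1: 11>1, s2: 3>1, s3: 12>9, s4: 12>7, s5: 11>4.
P2 vs P4: s1: 11>7, s2: 3>0, s3: 12>10, s4: 12>5, s5: 11>3.
P2 vs P5: s1: 11>7, s2: 3>-1, s3: 12>10, s4: 12>3, s5: 11>5.
P2 strictly beats every other strategy against every opponent action, so it is strictly dominant.

P2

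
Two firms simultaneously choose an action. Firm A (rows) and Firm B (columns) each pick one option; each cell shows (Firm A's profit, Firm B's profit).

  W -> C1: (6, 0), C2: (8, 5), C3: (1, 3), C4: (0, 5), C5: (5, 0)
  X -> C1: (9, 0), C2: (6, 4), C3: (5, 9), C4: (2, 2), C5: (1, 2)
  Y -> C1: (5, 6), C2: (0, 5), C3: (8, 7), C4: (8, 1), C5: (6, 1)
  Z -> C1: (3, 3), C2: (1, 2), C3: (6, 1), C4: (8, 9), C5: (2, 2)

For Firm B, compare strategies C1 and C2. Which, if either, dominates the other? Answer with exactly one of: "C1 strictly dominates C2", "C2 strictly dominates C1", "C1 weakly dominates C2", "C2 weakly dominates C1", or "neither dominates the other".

neither dominates the other

C1's payoffs vs C2's, by Firm A's action — W: 0<5, X: 0<4, Y: 6>5, Z: 3>2.
C1 does better at Y, Z but worse at W, X; neither strategy dominates the other.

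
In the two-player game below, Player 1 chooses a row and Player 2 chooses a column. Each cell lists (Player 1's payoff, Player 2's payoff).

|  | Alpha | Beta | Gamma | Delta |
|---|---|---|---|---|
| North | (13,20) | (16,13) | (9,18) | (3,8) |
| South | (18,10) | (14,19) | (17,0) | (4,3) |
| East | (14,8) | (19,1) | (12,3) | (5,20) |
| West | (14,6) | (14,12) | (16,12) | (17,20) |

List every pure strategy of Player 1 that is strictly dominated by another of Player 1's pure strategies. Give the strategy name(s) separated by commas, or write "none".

North: dominated, since East does at least as well everywhere (Alpha: 14>13, Beta: 19>16, Gamma: 12>9, Delta: 5>3).
South is not dominated — it holds its own against North at Alpha (18>13); East at Alpha (18>14); West at Alpha (18>14).
East is not dominated — it holds its own against North at Alpha (14>13); South at Beta (19>14); West at Alpha (14=14).
West is not dominated — it holds its own against North at Alpha (14>13); South at Beta (14=14); East at Alpha (14=14).

North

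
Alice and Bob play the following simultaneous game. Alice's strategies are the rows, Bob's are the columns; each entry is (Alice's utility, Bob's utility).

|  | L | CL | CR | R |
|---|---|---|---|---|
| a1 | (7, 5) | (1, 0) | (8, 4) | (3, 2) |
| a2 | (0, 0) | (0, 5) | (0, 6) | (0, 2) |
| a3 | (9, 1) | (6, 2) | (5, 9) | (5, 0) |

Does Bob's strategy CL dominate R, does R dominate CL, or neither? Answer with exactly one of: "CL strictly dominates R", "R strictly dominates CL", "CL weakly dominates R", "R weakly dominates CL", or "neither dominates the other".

neither dominates the other

Compare CL to R across each opponent action: a1: 0<2, a2: 5>2, a3: 2>0.
CL does better at a2, a3 but worse at a1; neither strategy dominates the other.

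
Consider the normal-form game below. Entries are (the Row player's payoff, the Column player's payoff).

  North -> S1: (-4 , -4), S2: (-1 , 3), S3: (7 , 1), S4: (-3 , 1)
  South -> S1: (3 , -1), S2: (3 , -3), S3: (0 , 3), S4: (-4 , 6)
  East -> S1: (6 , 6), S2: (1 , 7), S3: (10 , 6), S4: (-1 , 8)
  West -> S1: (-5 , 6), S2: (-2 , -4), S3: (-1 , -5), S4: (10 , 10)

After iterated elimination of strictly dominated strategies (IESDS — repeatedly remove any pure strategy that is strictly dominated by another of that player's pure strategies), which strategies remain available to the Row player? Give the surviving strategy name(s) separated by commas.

For the Row player, East strictly dominates North on the remaining columns (S1: 6>-4, S2: 1>-1, S3: 10>7, S4: -1>-3); eliminate North.
Column S1 is eliminated: S4 beats it against every remaining row (South: 6>-1, East: 8>6, West: 10>6).
The Column player's strategy S2 is strictly dominated by S4 (South: 6>-3, East: 8>7, West: 10>-4) and is removed.
For the Row player, East strictly dominates South on the remaining columns (S3: 10>0, S4: -1>-4); eliminate South.
The Column player's strategy S3 is strictly dominated by S4 (East: 8>6, West: 10>-5) and is removed.
Row East is eliminated: West beats it against every remaining column (S4: 10>-1).
Among the remaining strategies, none is strictly dominated by another pure strategy of the same player, so the elimination stops.
Surviving strategies — the Row player: {West}; the Column player: {S4}.

West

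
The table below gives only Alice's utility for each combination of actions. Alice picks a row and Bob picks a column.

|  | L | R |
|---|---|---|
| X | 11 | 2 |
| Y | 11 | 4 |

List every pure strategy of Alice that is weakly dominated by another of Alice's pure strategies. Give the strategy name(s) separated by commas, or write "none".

X

X: dominated, since Y does at least as well everywhere (L: 11=11, R: 4>2).
Y: no other strategy beats it everywhere (X at R (4>2)).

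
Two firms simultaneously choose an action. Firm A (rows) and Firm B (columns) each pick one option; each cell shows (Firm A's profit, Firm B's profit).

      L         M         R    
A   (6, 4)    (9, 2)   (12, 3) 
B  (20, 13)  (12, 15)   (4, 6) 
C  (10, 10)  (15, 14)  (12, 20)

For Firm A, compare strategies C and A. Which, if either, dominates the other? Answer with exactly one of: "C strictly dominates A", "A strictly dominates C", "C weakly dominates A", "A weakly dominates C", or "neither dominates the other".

C weakly dominates A

C's payoffs vs A's, by Firm B's action — L: 10>6, M: 15>9, R: 12=12.
C is at least as good everywhere and strictly better somewhere (tied only at R), so C weakly but not strictly dominates A.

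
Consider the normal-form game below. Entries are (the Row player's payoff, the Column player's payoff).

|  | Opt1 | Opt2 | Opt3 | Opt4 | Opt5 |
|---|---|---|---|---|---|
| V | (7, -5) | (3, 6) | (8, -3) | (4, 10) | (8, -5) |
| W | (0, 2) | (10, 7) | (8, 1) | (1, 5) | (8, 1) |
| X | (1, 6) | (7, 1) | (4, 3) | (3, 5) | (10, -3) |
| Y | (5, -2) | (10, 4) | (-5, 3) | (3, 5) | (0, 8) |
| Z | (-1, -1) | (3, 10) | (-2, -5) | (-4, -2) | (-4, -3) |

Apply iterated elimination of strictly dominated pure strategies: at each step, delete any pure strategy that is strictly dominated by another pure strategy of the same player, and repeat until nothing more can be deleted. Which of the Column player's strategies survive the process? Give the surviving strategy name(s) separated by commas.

Opt1, Opt2, Opt4, Opt5

For the Row player, W strictly dominates Z on the remaining columns (Opt1: 0>-1, Opt2: 10>3, Opt3: 8>-2, Opt4: 1>-4, Opt5: 8>-4); eliminate Z.
For the Column player, Opt4 strictly dominates Opt3 on the remaining rows (V: 10>-3, W: 5>1, X: 5>3, Y: 5>3); eliminate Opt3.
Among the remaining strategies, none is strictly dominated by another pure strategy of the same player, so the elimination stops.
Surviving strategies — the Row player: {V, W, X, Y}; the Column player: {Opt1, Opt2, Opt4, Opt5}.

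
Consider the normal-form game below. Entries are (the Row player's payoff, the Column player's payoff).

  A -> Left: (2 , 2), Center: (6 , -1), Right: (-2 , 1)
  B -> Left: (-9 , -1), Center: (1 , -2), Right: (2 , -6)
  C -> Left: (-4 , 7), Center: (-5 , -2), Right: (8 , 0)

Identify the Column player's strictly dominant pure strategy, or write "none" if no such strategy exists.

Left vs Center: A: 2>-1, B: -1>-2, C: 7>-2.
Left vs Right: A: 2>1, B: -1>-6, C: 7>0.
Left strictly beats every other strategy against every opponent action, so it is strictly dominant.

Left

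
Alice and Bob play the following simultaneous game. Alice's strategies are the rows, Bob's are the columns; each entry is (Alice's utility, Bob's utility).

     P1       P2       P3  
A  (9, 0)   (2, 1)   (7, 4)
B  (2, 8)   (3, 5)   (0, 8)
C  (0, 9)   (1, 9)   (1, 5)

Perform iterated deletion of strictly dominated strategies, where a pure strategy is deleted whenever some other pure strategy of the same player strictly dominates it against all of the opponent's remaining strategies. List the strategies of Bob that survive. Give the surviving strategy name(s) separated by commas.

For Alice, A strictly dominates C on the remaining columns (P1: 9>0, P2: 2>1, P3: 7>1); eliminate C.
Bob's strategy P2 is strictly dominated by P3 (A: 4>1, B: 8>5) and is removed.
For Alice, A strictly dominates B on the remaining columns (P1: 9>2, P3: 7>0); eliminate B.
For Bob, P3 strictly dominates P1 on the remaining rows (A: 4>0); eliminate P1.
Among the remaining strategies, none is strictly dominated by another pure strategy of the same player, so the elimination stops.
Surviving strategies — Alice: {A}; Bob: {P3}.

P3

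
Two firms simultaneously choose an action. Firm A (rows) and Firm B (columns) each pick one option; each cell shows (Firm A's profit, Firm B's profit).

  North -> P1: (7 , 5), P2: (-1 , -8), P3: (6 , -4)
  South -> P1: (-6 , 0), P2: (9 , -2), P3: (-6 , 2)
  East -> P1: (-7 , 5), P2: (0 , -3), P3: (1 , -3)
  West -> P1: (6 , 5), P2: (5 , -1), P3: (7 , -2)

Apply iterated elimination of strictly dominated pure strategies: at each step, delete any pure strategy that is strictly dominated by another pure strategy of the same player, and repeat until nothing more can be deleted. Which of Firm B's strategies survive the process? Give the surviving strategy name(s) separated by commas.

P1

Row East is eliminated: West beats it against every remaining column (P1: 6>-7, P2: 5>0, P3: 7>1).
Firm B's strategy P2 is strictly dominated by P1 (North: 5>-8, South: 0>-2, West: 5>-1) and is removed.
Row South is eliminated: North beats it against every remaining column (P1: 7>-6, P3: 6>-6).
Firm B's strategy P3 is strictly dominated by P1 (North: 5>-4, West: 5>-2) and is removed.
Row West is eliminated: North beats it against every remaining column (P1: 7>6).
Among the remaining strategies, none is strictly dominated by another pure strategy of the same player, so the elimination stops.
Surviving strategies — Firm A: {North}; Firm B: {P1}.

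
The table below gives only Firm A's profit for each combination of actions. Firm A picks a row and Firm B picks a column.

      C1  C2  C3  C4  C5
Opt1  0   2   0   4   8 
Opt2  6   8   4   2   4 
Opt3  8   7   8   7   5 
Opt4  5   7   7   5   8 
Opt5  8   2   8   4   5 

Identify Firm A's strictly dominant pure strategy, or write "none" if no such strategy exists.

none

Opt1 fails to dominate Opt2 at C1 (0<6).
Opt2 fails to dominate Opt1 at C4 (2<4).
Opt3 fails to dominate Opt1 at C5 (5<8).
Opt4 fails to dominate Opt1 at C5 (8=8).
Opt5 fails to dominate Opt1 at C2 (2=2).
No single strategy dominates all the others.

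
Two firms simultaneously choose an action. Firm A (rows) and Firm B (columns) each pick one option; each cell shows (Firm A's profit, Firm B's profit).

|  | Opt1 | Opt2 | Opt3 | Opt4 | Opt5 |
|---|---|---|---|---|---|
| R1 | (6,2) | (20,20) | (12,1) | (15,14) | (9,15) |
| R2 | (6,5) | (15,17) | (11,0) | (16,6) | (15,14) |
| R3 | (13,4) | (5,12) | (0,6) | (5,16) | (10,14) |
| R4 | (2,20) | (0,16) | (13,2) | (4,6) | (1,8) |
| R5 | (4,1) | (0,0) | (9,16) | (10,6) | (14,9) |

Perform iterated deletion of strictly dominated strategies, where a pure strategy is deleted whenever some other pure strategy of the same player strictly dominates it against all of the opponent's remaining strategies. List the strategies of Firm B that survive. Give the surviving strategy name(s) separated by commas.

Opt2

Row R5 is eliminated: R2 beats it against every remaining column (Opt1: 6>4, Opt2: 15>0, Opt3: 11>9, Opt4: 16>10, Opt5: 15>14).
Column Opt3 is eliminated: Opt2 beats it against every remaining row (R1: 20>1, R2: 17>0, R3: 12>6, R4: 16>2).
Row R4 is eliminated: R1 beats it against every remaining column (Opt1: 6>2, Opt2: 20>0, Opt4: 15>4, Opt5: 9>1).
For Firm B, Opt2 strictly dominates Opt1 on the remaining rows (R1: 20>2, R2: 17>5, R3: 12>4); eliminate Opt1.
For Firm A, R2 strictly dominates R3 on the remaining columns (Opt2: 15>5, Opt4: 16>5, Opt5: 15>10); eliminate R3.
For Firm B, Opt2 strictly dominates Opt4 on the remaining rows (R1: 20>14, R2: 17>6); eliminate Opt4.
For Firm B, Opt2 strictly dominates Opt5 on the remaining rows (R1: 20>15, R2: 17>14); eliminate Opt5.
Firm A's strategy R2 is strictly dominated by R1 (Opt2: 20>15) and is removed.
Among the remaining strategies, none is strictly dominated by another pure strategy of the same player, so the elimination stops.
Surviving strategies — Firm A: {R1}; Firm B: {Opt2}.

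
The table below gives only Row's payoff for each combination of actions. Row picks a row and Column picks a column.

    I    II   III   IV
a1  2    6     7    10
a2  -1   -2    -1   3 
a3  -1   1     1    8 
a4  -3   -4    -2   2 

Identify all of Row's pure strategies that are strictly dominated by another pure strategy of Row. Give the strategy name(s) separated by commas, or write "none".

a1 is not dominated — it holds its own against a2 at I (2>-1); a3 at I (2>-1); a4 at I (2>-3).
a2: dominated, since a1 does at least as well everywhere (I: 2>-1, II: 6>-2, III: 7>-1, IV: 10>3).
a1 strictly dominates a3 — I: 2>-1, II: 6>1, III: 7>1, IV: 10>8.
a1 strictly dominates a4 — I: 2>-3, II: 6>-4, III: 7>-2, IV: 10>2.

a2, a3, a4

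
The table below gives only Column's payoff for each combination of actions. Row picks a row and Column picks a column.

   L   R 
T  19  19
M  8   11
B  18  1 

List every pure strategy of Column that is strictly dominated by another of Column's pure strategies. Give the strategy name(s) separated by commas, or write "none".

none

L: no other strategy beats it everywhere (R at T (19=19)).
R is not dominated — it holds its own against L at T (19=19).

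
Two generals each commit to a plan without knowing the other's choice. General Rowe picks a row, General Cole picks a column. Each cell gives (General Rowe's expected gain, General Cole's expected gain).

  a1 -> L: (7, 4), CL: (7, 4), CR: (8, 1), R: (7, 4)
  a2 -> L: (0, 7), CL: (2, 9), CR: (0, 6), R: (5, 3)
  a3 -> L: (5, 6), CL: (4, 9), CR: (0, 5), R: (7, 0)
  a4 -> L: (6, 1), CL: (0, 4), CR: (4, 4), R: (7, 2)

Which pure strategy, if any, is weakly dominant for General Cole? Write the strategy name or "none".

CL

CL vs L: a1: 4=4, a2: 9>7, a3: 9>6, a4: 4>1.
CL vs CR: a1: 4>1, a2: 9>6, a3: 9>5, a4: 4=4.
CL vs R: a1: 4=4, a2: 9>3, a3: 9>0, a4: 4>2.
CL is at least as good as every other strategy against every opponent action, so it is weakly dominant.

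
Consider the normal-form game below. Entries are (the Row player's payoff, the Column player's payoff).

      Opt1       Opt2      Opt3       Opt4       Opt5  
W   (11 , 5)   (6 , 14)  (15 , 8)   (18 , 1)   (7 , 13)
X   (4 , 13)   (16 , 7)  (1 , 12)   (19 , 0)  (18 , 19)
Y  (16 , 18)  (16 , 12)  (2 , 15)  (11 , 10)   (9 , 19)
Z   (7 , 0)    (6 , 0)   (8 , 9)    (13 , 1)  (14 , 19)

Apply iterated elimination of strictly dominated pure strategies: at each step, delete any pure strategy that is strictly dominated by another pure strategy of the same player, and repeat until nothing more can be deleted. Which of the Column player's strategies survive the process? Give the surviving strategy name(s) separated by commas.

Opt5

Column Opt1 is eliminated: Opt5 beats it against every remaining row (W: 13>5, X: 19>13, Y: 19>18, Z: 19>0).
Column Opt3 is eliminated: Opt5 beats it against every remaining row (W: 13>8, X: 19>12, Y: 19>15, Z: 19>9).
For the Row player, X strictly dominates W on the remaining columns (Opt2: 16>6, Opt4: 19>18, Opt5: 18>7); eliminate W.
For the Row player, X strictly dominates Z on the remaining columns (Opt2: 16>6, Opt4: 19>13, Opt5: 18>14); eliminate Z.
The Column player's strategy Opt2 is strictly dominated by Opt5 (X: 19>7, Y: 19>12) and is removed.
For the Row player, X strictly dominates Y on the remaining columns (Opt4: 19>11, Opt5: 18>9); eliminate Y.
The Column player's strategy Opt4 is strictly dominated by Opt5 (X: 19>0) and is removed.
Among the remaining strategies, none is strictly dominated by another pure strategy of the same player, so the elimination stops.
Surviving strategies — the Row player: {X}; the Column player: {Opt5}.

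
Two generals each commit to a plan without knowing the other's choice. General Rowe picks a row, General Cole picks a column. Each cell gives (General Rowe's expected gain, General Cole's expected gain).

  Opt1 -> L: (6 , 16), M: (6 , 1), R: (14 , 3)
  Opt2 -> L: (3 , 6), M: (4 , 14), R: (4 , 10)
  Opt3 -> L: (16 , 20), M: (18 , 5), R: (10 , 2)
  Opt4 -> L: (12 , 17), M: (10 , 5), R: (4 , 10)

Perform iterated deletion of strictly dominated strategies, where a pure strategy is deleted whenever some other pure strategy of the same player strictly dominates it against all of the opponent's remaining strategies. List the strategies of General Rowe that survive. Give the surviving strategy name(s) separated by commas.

Row Opt2 is eliminated: Opt1 beats it against every remaining column (L: 6>3, M: 6>4, R: 14>4).
Row Opt4 is eliminated: Opt3 beats it against every remaining column (L: 16>12, M: 18>10, R: 10>4).
For General Cole, L strictly dominates M on the remaining rows (Opt1: 16>1, Opt3: 20>5); eliminate M.
For General Cole, L strictly dominates R on the remaining rows (Opt1: 16>3, Opt3: 20>2); eliminate R.
Row Opt1 is eliminated: Opt3 beats it against every remaining column (L: 16>6).
Among the remaining strategies, none is strictly dominated by another pure strategy of the same player, so the elimination stops.
Surviving strategies — General Rowe: {Opt3}; General Cole: {L}.

Opt3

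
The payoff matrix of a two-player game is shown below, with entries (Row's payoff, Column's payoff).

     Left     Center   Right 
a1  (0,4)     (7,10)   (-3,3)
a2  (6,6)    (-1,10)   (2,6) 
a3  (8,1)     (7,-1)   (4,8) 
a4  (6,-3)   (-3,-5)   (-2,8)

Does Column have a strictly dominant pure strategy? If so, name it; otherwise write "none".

none

Left fails to dominate Center at a1 (4<10).
Center fails to dominate Left at a3 (-1<1).
Right fails to dominate Left at a1 (3<4).
No single strategy dominates all the others.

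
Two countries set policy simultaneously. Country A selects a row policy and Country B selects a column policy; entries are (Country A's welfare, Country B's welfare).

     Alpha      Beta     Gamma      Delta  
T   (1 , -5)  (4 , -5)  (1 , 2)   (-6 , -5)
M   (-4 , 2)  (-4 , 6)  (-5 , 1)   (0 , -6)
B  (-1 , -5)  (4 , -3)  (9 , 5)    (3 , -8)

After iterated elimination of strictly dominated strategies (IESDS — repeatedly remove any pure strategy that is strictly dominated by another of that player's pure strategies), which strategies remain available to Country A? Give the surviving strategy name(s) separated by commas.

B

Country A's strategy M is strictly dominated by B (Alpha: -1>-4, Beta: 4>-4, Gamma: 9>-5, Delta: 3>0) and is removed.
Column Alpha is eliminated: Gamma beats it against every remaining row (T: 2>-5, B: 5>-5).
Country B's strategy Beta is strictly dominated by Gamma (T: 2>-5, B: 5>-3) and is removed.
For Country A, B strictly dominates T on the remaining columns (Gamma: 9>1, Delta: 3>-6); eliminate T.
For Country B, Gamma strictly dominates Delta on the remaining rows (B: 5>-8); eliminate Delta.
Among the remaining strategies, none is strictly dominated by another pure strategy of the same player, so the elimination stops.
Surviving strategies — Country A: {B}; Country B: {Gamma}.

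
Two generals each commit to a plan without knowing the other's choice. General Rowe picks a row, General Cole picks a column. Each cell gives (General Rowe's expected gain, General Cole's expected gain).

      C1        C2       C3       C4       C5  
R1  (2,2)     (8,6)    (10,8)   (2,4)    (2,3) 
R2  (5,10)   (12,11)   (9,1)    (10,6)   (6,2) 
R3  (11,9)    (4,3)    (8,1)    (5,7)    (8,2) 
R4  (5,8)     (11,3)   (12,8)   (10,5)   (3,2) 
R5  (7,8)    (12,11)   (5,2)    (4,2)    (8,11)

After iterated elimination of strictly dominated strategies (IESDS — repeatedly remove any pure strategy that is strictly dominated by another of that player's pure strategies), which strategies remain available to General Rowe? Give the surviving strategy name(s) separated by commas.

R2, R3, R4, R5

Row R1 is eliminated: R4 beats it against every remaining column (C1: 5>2, C2: 11>8, C3: 12>10, C4: 10>2, C5: 3>2).
Column C4 is eliminated: C1 beats it against every remaining row (R2: 10>6, R3: 9>7, R4: 8>5, R5: 8>2).
Among the remaining strategies, none is strictly dominated by another pure strategy of the same player, so the elimination stops.
Surviving strategies — General Rowe: {R2, R3, R4, R5}; General Cole: {C1, C2, C3, C5}.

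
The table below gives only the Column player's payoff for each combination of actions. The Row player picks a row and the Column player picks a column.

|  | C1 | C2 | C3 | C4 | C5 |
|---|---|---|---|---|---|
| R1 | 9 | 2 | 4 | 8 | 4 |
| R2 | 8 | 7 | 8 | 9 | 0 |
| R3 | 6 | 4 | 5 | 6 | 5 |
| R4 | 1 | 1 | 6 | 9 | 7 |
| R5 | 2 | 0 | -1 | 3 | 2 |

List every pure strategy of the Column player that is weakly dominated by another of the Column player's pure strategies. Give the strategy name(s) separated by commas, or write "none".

C2, C3, C5

C1 is not dominated — it holds its own against C2 at R1 (9>2); C3 at R1 (9>4); C4 at R1 (9>8); C5 at R1 (9>4).
C1 weakly dominates C2 — R1: 9>2, R2: 8>7, R3: 6>4, R4: 1=1, R5: 2>0.
C3 is weakly dominated by C4 (R1: 8>4, R2: 9>8, R3: 6>5, R4: 9>6, R5: 3>-1).
C4 is not dominated — it holds its own against C1 at R2 (9>8); C2 at R1 (8>2); C3 at R1 (8>4); C5 at R1 (8>4).
C5: dominated, since C4 does at least as well everywhere (R1: 8>4, R2: 9>0, R3: 6>5, R4: 9>7, R5: 3>2).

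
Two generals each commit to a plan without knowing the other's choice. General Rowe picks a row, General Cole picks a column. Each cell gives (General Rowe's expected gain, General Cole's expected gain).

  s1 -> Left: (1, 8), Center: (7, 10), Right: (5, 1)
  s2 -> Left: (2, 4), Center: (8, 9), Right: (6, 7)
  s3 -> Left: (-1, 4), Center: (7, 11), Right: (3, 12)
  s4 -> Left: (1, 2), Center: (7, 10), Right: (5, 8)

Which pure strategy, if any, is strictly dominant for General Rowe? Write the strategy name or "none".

s2

s2 vs s1: Left: 2>1, Center: 8>7, Right: 6>5.
s2 vs s3: Left: 2>-1, Center: 8>7, Right: 6>3.
s2 vs s4: Left: 2>1, Center: 8>7, Right: 6>5.
s2 strictly beats every other strategy against every opponent action, so it is strictly dominant.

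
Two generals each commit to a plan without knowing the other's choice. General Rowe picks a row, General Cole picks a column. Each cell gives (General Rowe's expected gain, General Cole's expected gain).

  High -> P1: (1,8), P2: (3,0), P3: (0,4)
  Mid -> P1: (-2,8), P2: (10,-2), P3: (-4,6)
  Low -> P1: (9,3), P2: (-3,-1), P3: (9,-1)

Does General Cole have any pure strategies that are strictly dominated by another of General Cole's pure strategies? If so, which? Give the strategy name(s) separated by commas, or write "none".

P2, P3

P1 is not dominated — it holds its own against P2 at High (8>0); P3 at High (8>4).
P2: dominated, since P1 does at least as well everywhere (High: 8>0, Mid: 8>-2, Low: 3>-1).
P3 is strictly dominated by P1 (High: 8>4, Mid: 8>6, Low: 3>-1).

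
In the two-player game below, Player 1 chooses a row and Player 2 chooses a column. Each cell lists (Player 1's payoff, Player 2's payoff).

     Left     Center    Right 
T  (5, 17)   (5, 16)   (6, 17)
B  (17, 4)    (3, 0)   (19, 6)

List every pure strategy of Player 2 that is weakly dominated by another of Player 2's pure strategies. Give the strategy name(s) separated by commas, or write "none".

Left: dominated, since Right does at least as well everywhere (T: 17=17, B: 6>4).
Left weakly dominates Center — T: 17>16, B: 4>0.
Right is not dominated — it holds its own against Left at B (6>4); Center at T (17>16).

Left, Center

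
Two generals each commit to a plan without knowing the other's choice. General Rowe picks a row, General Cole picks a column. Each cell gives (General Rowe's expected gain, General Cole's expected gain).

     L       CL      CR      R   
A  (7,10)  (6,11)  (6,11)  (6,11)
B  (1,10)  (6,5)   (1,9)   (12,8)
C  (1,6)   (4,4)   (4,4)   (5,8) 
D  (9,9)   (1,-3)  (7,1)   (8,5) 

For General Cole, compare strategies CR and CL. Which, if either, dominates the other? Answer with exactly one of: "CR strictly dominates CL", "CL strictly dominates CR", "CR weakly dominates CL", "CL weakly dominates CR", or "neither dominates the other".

CR weakly dominates CL

Compare CR to CL across each opponent action: A: 11=11, B: 9>5, C: 4=4, D: 1>-3.
CR is at least as good everywhere and strictly better somewhere (tied only at A, C), so CR weakly but not strictly dominates CL.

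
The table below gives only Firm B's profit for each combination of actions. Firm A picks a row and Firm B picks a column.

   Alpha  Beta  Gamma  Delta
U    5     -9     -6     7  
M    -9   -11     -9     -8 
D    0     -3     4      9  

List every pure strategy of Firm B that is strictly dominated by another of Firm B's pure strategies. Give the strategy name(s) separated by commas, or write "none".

Alpha, Beta, Gamma

Delta strictly dominates Alpha — U: 7>5, M: -8>-9, D: 9>0.
Beta: dominated, since Alpha does at least as well everywhere (U: 5>-9, M: -9>-11, D: 0>-3).
Gamma is strictly dominated by Delta (U: 7>-6, M: -8>-9, D: 9>4).
Nothing dominates Delta: Alpha at U (7>5); Beta at U (7>-9); Gamma at U (7>-6).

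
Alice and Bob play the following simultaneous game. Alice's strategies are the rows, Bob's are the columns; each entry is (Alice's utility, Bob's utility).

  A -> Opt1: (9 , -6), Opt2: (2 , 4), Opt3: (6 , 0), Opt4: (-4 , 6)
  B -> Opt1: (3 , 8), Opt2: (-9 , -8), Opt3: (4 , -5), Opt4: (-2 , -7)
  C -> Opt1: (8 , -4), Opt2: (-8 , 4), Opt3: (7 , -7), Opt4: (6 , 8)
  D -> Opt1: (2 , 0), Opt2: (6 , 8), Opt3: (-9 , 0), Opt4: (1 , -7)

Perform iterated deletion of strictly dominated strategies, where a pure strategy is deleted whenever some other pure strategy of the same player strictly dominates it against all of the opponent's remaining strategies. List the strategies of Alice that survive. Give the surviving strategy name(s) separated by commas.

For Alice, C strictly dominates B on the remaining columns (Opt1: 8>3, Opt2: -8>-9, Opt3: 7>4, Opt4: 6>-2); eliminate B.
For Bob, Opt2 strictly dominates Opt1 on the remaining rows (A: 4>-6, C: 4>-4, D: 8>0); eliminate Opt1.
Column Opt3 is eliminated: Opt2 beats it against every remaining row (A: 4>0, C: 4>-7, D: 8>0).
Row A is eliminated: D beats it against every remaining column (Opt2: 6>2, Opt4: 1>-4).
Among the remaining strategies, none is strictly dominated by another pure strategy of the same player, so the elimination stops.
Surviving strategies — Alice: {C, D}; Bob: {Opt2, Opt4}.

C, D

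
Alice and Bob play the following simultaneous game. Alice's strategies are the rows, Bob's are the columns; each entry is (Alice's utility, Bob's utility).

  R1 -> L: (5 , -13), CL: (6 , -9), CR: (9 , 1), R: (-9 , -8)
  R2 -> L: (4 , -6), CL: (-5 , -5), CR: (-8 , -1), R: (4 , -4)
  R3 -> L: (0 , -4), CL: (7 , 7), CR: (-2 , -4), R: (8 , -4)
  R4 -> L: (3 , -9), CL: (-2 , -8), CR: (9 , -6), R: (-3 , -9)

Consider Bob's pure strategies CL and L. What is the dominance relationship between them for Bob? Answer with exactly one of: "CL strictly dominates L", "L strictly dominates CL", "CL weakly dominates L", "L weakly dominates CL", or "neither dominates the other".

Compare CL to L across each choice by Alice: R1: -9>-13, R2: -5>-6, R3: 7>-4, R4: -8>-9.
CL gives a strictly higher payoff against each choice by Alice, so CL strictly dominates L.

CL strictly dominates L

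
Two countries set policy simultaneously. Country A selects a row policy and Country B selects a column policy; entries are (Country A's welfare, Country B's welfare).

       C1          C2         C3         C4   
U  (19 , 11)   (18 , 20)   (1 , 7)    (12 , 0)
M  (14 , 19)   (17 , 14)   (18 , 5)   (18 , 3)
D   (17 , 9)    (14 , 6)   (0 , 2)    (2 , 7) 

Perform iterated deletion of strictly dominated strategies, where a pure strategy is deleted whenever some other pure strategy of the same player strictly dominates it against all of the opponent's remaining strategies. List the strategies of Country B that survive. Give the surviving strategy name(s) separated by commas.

Row D is eliminated: U beats it against every remaining column (C1: 19>17, C2: 18>14, C3: 1>0, C4: 12>2).
Country B's strategy C3 is strictly dominated by C1 (U: 11>7, M: 19>5) and is removed.
Country B's strategy C4 is strictly dominated by C1 (U: 11>0, M: 19>3) and is removed.
Row M is eliminated: U beats it against every remaining column (C1: 19>14, C2: 18>17).
Country B's strategy C1 is strictly dominated by C2 (U: 20>11) and is removed.
Among the remaining strategies, none is strictly dominated by another pure strategy of the same player, so the elimination stops.
Surviving strategies — Country A: {U}; Country B: {C2}.

C2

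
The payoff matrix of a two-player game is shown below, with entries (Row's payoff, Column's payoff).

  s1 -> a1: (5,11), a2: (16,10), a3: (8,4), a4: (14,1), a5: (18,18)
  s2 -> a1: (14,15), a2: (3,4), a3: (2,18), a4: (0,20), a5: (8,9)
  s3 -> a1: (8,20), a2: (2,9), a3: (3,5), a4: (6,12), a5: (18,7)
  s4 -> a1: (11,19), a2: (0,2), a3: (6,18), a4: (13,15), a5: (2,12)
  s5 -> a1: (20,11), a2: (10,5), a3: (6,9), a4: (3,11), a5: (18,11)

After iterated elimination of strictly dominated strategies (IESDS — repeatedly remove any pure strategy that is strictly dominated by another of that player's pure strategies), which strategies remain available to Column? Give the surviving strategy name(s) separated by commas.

For Row, s5 strictly dominates s2 on the remaining columns (a1: 20>14, a2: 10>3, a3: 6>2, a4: 3>0, a5: 18>8); eliminate s2.
Column a2 is eliminated: a1 beats it against every remaining row (s1: 11>10, s3: 20>9, s4: 19>2, s5: 11>5).
Column a3 is eliminated: a1 beats it against every remaining row (s1: 11>4, s3: 20>5, s4: 19>18, s5: 11>9).
Among the remaining strategies, none is strictly dominated by another pure strategy of the same player, so the elimination stops.
Surviving strategies — Row: {s1, s3, s4, s5}; Column: {a1, a4, a5}.

a1, a4, a5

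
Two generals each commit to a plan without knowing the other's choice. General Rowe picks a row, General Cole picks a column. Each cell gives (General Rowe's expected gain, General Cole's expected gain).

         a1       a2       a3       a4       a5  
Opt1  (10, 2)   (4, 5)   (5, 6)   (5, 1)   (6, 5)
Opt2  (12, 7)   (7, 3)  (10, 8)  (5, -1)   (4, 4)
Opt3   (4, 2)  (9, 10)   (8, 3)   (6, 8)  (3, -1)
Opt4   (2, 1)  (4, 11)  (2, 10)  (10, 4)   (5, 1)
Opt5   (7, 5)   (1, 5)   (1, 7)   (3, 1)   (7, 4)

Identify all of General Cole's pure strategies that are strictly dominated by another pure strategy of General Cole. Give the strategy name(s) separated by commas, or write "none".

a3 strictly dominates a1 — Opt1: 6>2, Opt2: 8>7, Opt3: 3>2, Opt4: 10>1, Opt5: 7>5.
Nothing dominates a2: a1 at Opt1 (5>2); a3 at Opt3 (10>3); a4 at Opt1 (5>1); a5 at Opt1 (5=5).
a3 is not dominated — it holds its own against a1 at Opt1 (6>2); a2 at Opt1 (6>5); a4 at Opt1 (6>1); a5 at Opt1 (6>5).
a4 is strictly dominated by a2 (Opt1: 5>1, Opt2: 3>-1, Opt3: 10>8, Opt4: 11>4, Opt5: 5>1).
a3 strictly dominates a5 — Opt1: 6>5, Opt2: 8>4, Opt3: 3>-1, Opt4: 10>1, Opt5: 7>4.

a1, a4, a5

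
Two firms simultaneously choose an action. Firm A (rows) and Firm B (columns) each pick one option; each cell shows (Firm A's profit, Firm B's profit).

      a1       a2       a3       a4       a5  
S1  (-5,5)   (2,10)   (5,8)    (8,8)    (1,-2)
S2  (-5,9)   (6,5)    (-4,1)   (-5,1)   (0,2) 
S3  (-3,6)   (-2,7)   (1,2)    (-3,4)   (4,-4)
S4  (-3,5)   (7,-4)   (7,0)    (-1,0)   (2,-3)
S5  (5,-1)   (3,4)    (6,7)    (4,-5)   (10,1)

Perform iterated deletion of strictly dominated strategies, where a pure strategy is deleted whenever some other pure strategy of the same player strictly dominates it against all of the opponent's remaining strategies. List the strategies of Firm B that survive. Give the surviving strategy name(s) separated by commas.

a1, a2, a3, a4

Row S2 is eliminated: S4 beats it against every remaining column (a1: -3>-5, a2: 7>6, a3: 7>-4, a4: -1>-5, a5: 2>0).
For Firm A, S5 strictly dominates S3 on the remaining columns (a1: 5>-3, a2: 3>-2, a3: 6>1, a4: 4>-3, a5: 10>4); eliminate S3.
Column a5 is eliminated: a3 beats it against every remaining row (S1: 8>-2, S4: 0>-3, S5: 7>1).
Among the remaining strategies, none is strictly dominated by another pure strategy of the same player, so the elimination stops.
Surviving strategies — Firm A: {S1, S4, S5}; Firm B: {a1, a2, a3, a4}.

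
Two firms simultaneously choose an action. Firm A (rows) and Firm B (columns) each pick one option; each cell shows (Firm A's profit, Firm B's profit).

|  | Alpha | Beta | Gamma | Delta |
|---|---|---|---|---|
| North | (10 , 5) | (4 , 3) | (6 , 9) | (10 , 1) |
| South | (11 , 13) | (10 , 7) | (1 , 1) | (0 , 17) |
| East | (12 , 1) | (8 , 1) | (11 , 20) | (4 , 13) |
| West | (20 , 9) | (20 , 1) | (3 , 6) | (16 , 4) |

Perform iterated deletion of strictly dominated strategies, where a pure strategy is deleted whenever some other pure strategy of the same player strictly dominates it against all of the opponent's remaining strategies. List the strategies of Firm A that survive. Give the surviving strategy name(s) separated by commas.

East, West

For Firm A, West strictly dominates South on the remaining columns (Alpha: 20>11, Beta: 20>10, Gamma: 3>1, Delta: 16>0); eliminate South.
Firm B's strategy Beta is strictly dominated by Gamma (North: 9>3, East: 20>1, West: 6>1) and is removed.
Firm B's strategy Delta is strictly dominated by Gamma (North: 9>1, East: 20>13, West: 6>4) and is removed.
Firm A's strategy North is strictly dominated by East (Alpha: 12>10, Gamma: 11>6) and is removed.
Among the remaining strategies, none is strictly dominated by another pure strategy of the same player, so the elimination stops.
Surviving strategies — Firm A: {East, West}; Firm B: {Alpha, Gamma}.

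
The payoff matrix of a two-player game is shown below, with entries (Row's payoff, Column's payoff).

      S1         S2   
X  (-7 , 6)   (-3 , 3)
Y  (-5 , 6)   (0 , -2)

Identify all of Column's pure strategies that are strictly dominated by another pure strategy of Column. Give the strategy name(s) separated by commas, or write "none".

Nothing dominates S1: S2 at X (6>3).
S2 is strictly dominated by S1 (X: 6>3, Y: 6>-2).

S2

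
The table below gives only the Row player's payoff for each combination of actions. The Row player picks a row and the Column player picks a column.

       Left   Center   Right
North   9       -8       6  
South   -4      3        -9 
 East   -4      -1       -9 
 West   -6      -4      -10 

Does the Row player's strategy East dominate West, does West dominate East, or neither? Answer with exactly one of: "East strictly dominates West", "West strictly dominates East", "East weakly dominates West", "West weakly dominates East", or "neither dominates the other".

East's payoffs vs West's, by the Column player's action — Left: -4>-6, Center: -1>-4, Right: -9>-10.
East gives a strictly higher payoff against each opponent action, so East strictly dominates West.

East strictly dominates West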